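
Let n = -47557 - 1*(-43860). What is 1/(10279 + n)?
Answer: 1/6582 ≈ 0.00015193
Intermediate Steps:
n = -3697 (n = -47557 + 43860 = -3697)
1/(10279 + n) = 1/(10279 - 3697) = 1/6582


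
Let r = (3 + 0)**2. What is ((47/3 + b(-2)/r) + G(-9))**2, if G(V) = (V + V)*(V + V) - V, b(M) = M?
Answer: 9834496/81 ≈ 1.2141e+5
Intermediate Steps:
r = 9 (r = 3**2 = 9)
G(V) = -V + 4*V**2 (G(V) = (2*V)*(2*V) - V = 4*V**2 - V = -V + 4*V**2)
((47/3 + b(-2)/r) + G(-9))**2 = ((47/3 - 2/9) - 9*(-1 + 4*(-9)))**2 = ((47*(1/3) - 2*1/9) - 9*(-1 - 36))**2 = ((47/3 - 2/9) - 9*(-37))**2 = (139/9 + 333)**2 = (3136/9)**2 = 9834496/81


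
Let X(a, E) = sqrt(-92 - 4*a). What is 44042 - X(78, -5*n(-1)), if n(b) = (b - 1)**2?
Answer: 44042 - 2*I*sqrt(101) ≈ 44042.0 - 20.1*I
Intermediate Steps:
n(b) = (-1 + b)**2
44042 - X(78, -5*n(-1)) = 44042 - 2*sqrt(-23 - 1*78) = 44042 - 2*sqrt(-23 - 78) = 44042 - 2*sqrt(-101) = 44042 - 2*I*sqrt(101)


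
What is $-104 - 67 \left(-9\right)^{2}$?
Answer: $-5531$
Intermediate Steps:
$-104 - 67 \left(-9\right)^{2} = -104 - 5427 = -5531$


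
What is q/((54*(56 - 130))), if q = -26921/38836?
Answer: 26921/155188656 ≈ 0.00017347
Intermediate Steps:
q = -26921/38836 (q = -26921*1/38836 = -26921/38836 ≈ -0.69320)
q/((54*(56 - 130))) = -26921*1/(54*(56 - 130))/38836 = -26921/(38836*(54*(-74))) = -26921/38836/(-3996) = -26921/38836*(-1/3996) = 26921/155188656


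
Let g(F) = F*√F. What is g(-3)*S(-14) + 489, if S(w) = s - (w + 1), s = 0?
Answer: 489 - 39*I*√3 ≈ 489.0 - 67.55*I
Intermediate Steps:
g(F) = F^(3/2)
S(w) = -1 - w (S(w) = 0 - (w + 1) = 0 - (1 + w) = 0 + (-1 - w) = -1 - w)
g(-3)*S(-14) + 489 = (-3)^(3/2)*(-1 - 1*(-14)) + 489 = (-3*I*√3)*(-1 + 14) + 489 = -3*I*√3*13 + 489 = -39*I*√3 + 489 = 489 - 39*I*√3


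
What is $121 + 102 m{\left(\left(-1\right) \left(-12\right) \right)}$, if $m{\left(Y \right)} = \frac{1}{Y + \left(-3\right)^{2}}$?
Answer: $\frac{881}{7} \approx 125.86$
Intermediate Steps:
$m{\left(Y \right)} = \frac{1}{9 + Y}$ ($m{\left(Y \right)} = \frac{1}{Y + 9} = \frac{1}{9 + Y}$)
$121 + 102 m{\left(\left(-1\right) \left(-12\right) \right)} = 121 + \frac{102}{9 - -12} = 121 + \frac{102}{9 + 12} = 121 + \frac{102}{21} = 121 + 102 \cdot \frac{1}{21} = 121 + \frac{34}{7} = \frac{881}{7}$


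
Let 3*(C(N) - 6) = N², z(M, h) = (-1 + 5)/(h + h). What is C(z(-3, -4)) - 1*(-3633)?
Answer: 43669/12 ≈ 3639.1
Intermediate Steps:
z(M, h) = 2/h (z(M, h) = 4/((2*h)) = 4*(1/(2*h)) = 2/h)
C(N) = 6 + N²/3
C(z(-3, -4)) - 1*(-3633) = (6 + (2/(-4))²/3) - 1*(-3633) = (6 + (2*(-¼))²/3) + 3633 = (6 + (-½)²/3) + 3633 = (6 + (⅓)*(¼)) + 3633 = (6 + 1/12) + 3633 = 73/12 + 3633 = 43669/12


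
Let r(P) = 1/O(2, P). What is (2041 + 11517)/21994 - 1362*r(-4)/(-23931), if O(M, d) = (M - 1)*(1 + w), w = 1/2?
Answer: 172213525/263169207 ≈ 0.65438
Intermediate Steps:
w = ½ ≈ 0.50000
O(M, d) = -3/2 + 3*M/2 (O(M, d) = (M - 1)*(1 + ½) = (-1 + M)*(3/2) = -3/2 + 3*M/2)
r(P) = ⅔ (r(P) = 1/(-3/2 + (3/2)*2) = 1/(-3/2 + 3) = 1/(3/2) = 1*(⅔) = ⅔)
(2041 + 11517)/21994 - 1362*r(-4)/(-23931) = (2041 + 11517)/21994 - 1362*⅔/(-23931) = 13558*(1/21994) - 908*(-1/23931) = 6779/10997 + 908/23931 = 172213525/263169207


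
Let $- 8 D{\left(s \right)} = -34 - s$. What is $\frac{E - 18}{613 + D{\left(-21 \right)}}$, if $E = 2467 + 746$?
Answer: $\frac{8520}{1639} \approx 5.1983$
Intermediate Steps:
$E = 3213$
$D{\left(s \right)} = \frac{17}{4} + \frac{s}{8}$ ($D{\left(s \right)} = - \frac{-34 - s}{8} = \frac{17}{4} + \frac{s}{8}$)
$\frac{E - 18}{613 + D{\left(-21 \right)}} = \frac{3213 - 18}{613 + \left(\frac{17}{4} + \frac{1}{8} \left(-21\right)\right)} = \frac{3195}{613 + \left(\frac{17}{4} - \frac{21}{8}\right)} = \frac{3195}{613 + \frac{13}{8}} = \frac{3195}{\frac{4917}{8}} = 3195 \cdot \frac{8}{4917} = \frac{8520}{1639}$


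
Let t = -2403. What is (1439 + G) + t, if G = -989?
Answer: -1953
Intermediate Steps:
(1439 + G) + t = (1439 - 989) - 2403 = 450 - 2403 = -1953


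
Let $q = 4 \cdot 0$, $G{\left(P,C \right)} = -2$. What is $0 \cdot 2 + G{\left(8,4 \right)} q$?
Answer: $0$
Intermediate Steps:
$q = 0$
$0 \cdot 2 + G{\left(8,4 \right)} q = 0 \cdot 2 - 0 = 0 + 0 = 0$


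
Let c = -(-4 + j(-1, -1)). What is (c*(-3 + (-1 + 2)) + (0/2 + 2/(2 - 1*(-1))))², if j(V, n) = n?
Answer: 784/9 ≈ 87.111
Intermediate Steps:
c = 5 (c = -(-4 - 1) = -1*(-5) = 5)
(c*(-3 + (-1 + 2)) + (0/2 + 2/(2 - 1*(-1))))² = (5*(-3 + (-1 + 2)) + (0/2 + 2/(2 - 1*(-1))))² = (5*(-3 + 1) + (0*(½) + 2/(2 + 1)))² = (5*(-2) + (0 + 2/3))² = (-10 + (0 + 2*(⅓)))² = (-10 + (0 + ⅔))² = (-10 + ⅔)² = (-28/3)² = 784/9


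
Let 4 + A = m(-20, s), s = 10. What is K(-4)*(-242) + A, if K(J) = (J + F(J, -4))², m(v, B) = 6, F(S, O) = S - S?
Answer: -3870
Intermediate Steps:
F(S, O) = 0
K(J) = J² (K(J) = (J + 0)² = J²)
A = 2 (A = -4 + 6 = 2)
K(-4)*(-242) + A = (-4)²*(-242) + 2 = 16*(-242) + 2 = -3872 + 2 = -3870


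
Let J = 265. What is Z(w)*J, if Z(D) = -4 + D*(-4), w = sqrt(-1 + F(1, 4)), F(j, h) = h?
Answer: -1060 - 1060*sqrt(3) ≈ -2896.0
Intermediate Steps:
w = sqrt(3) (w = sqrt(-1 + 4) = sqrt(3) ≈ 1.7320)
Z(D) = -4 - 4*D
Z(w)*J = (-4 - 4*sqrt(3))*265 = -1060 - 1060*sqrt(3)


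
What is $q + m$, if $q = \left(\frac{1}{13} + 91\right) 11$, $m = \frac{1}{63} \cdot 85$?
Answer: $\frac{821617}{819} \approx 1003.2$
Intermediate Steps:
$m = \frac{85}{63}$ ($m = \frac{1}{63} \cdot 85 = \frac{85}{63} \approx 1.3492$)
$q = \frac{13024}{13}$ ($q = \left(\frac{1}{13} + 91\right) 11 = \frac{1184}{13} \cdot 11 = \frac{13024}{13} \approx 1001.8$)
$q + m = \frac{13024}{13} + \frac{85}{63} = \frac{821617}{819}$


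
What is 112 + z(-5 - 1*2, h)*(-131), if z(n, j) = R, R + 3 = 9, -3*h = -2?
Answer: -674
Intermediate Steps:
h = 2/3 (h = -1/3*(-2) = 2/3 ≈ 0.66667)
R = 6 (R = -3 + 9 = 6)
z(n, j) = 6
112 + z(-5 - 1*2, h)*(-131) = 112 + 6*(-131) = 112 - 786 = -674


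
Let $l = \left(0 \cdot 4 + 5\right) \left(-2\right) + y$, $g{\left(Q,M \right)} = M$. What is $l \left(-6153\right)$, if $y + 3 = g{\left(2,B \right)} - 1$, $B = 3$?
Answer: $67683$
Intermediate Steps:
$y = -1$ ($y = -3 + \left(3 - 1\right) = -3 + 2 = -1$)
$l = -11$ ($l = \left(0 \cdot 4 + 5\right) \left(-2\right) - 1 = \left(0 + 5\right) \left(-2\right) - 1 = 5 \left(-2\right) - 1 = -10 - 1 = -11$)
$l \left(-6153\right) = \left(-11\right) \left(-6153\right) = 67683$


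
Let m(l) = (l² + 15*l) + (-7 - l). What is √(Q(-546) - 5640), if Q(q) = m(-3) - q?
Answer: I*√5134 ≈ 71.652*I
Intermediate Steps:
m(l) = -7 + l² + 14*l
Q(q) = -40 - q (Q(q) = (-7 + (-3)² + 14*(-3)) - q = (-7 + 9 - 42) - q = -40 - q)
√(Q(-546) - 5640) = √((-40 - 1*(-546)) - 5640) = √((-40 + 546) - 5640) = √(506 - 5640) = √(-5134) = I*√5134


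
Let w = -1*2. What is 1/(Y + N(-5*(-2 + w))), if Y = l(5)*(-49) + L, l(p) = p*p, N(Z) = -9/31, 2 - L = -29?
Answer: -31/37023 ≈ -0.00083732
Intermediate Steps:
L = 31 (L = 2 - 1*(-29) = 2 + 29 = 31)
w = -2
N(Z) = -9/31 (N(Z) = -9*1/31 = -9/31)
l(p) = p**2
Y = -1194 (Y = 5**2*(-49) + 31 = 25*(-49) + 31 = -1225 + 31 = -1194)
1/(Y + N(-5*(-2 + w))) = 1/(-1194 - 9/31) = 1/(-37023/31) = -31/37023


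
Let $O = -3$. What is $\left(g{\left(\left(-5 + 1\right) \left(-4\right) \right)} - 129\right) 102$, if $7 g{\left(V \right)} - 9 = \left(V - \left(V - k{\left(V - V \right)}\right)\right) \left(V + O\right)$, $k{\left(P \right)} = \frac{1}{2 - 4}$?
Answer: $- \frac{91851}{7} \approx -13122.0$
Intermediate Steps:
$k{\left(P \right)} = - \frac{1}{2}$ ($k{\left(P \right)} = \frac{1}{-2} = - \frac{1}{2}$)
$g{\left(V \right)} = \frac{3}{2} - \frac{V}{14}$ ($g{\left(V \right)} = \frac{9}{7} + \frac{\left(V - \left(\frac{1}{2} + V\right)\right) \left(V - 3\right)}{7} = \frac{9}{7} + \frac{\left(- \frac{1}{2}\right) \left(-3 + V\right)}{7} = \frac{9}{7} + \frac{\frac{3}{2} - \frac{V}{2}}{7} = \frac{9}{7} - \left(- \frac{3}{14} + \frac{V}{14}\right) = \frac{3}{2} - \frac{V}{14}$)
$\left(g{\left(\left(-5 + 1\right) \left(-4\right) \right)} - 129\right) 102 = \left(\left(\frac{3}{2} - \frac{\left(-5 + 1\right) \left(-4\right)}{14}\right) - 129\right) 102 = \left(\left(\frac{3}{2} - \frac{\left(-4\right) \left(-4\right)}{14}\right) - 129\right) 102 = \left(\left(\frac{3}{2} - \frac{8}{7}\right) - 129\right) 102 = \left(\frac{5}{14} - 129\right) 102 = \left(- \frac{1801}{14}\right) 102 = - \frac{91851}{7}$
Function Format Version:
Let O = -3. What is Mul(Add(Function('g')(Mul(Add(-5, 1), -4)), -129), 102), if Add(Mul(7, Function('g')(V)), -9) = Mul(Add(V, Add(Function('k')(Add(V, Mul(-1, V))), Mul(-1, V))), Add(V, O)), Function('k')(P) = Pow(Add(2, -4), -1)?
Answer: Rational(-91851, 7) ≈ -13122.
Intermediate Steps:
Function('k')(P) = Rational(-1, 2) (Function('k')(P) = Pow(-2, -1) = Rational(-1, 2))
Function('g')(V) = Add(Rational(3, 2), Mul(Rational(-1, 14), V)) (Function('g')(V) = Add(Rational(9, 7), Mul(Rational(1, 7), Mul(Add(V, Add(Rational(-1, 2), Mul(-1, V))), Add(V, -3)))) = Add(Rational(9, 7), Mul(Rational(1, 7), Mul(Rational(-1, 2), Add(-3, V)))) = Add(Rational(9, 7), Mul(Rational(1, 7), Add(Rational(3, 2), Mul(Rational(-1, 2), V)))) = Add(Rational(9, 7), Add(Rational(3, 14), Mul(Rational(-1, 14), V))) = Add(Rational(3, 2), Mul(Rational(-1, 14), V)))
Mul(Add(Function('g')(Mul(Add(-5, 1), -4)), -129), 102) = Mul(Add(Add(Rational(3, 2), Mul(Rational(-1, 14), Mul(Add(-5, 1), -4))), -129), 102) = Mul(Add(Add(Rational(3, 2), Mul(Rational(-1, 14), Mul(-4, -4))), -129), 102) = Mul(Add(Add(Rational(3, 2), Mul(Rational(-1, 14), 16)), -129), 102) = Mul(Add(Add(Rational(3, 2), Rational(-8, 7)), -129), 102) = Mul(Add(Rational(5, 14), -129), 102) = Mul(Rational(-1801, 14), 102) = Rational(-91851, 7)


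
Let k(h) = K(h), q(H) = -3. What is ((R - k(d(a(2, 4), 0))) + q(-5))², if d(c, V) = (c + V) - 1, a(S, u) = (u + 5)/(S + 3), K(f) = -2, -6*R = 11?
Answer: 289/36 ≈ 8.0278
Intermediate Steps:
R = -11/6 (R = -⅙*11 = -11/6 ≈ -1.8333)
a(S, u) = (5 + u)/(3 + S)
d(c, V) = -1 + V + c (d(c, V) = (V + c) - 1 = -1 + V + c)
k(h) = -2
((R - k(d(a(2, 4), 0))) + q(-5))² = ((-11/6 - 1*(-2)) - 3)² = ((-11/6 + 2) - 3)² = (⅙ - 3)² = (-17/6)² = 289/36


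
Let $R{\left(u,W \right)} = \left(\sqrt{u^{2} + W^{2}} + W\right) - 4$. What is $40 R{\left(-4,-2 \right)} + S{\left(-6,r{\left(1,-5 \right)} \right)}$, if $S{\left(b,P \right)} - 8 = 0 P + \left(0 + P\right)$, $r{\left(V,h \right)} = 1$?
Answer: $-231 + 80 \sqrt{5} \approx -52.115$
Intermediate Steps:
$R{\left(u,W \right)} = -4 + W + \sqrt{W^{2} + u^{2}}$ ($R{\left(u,W \right)} = \left(\sqrt{W^{2} + u^{2}} + W\right) - 4 = \left(W + \sqrt{W^{2} + u^{2}}\right) - 4 = -4 + W + \sqrt{W^{2} + u^{2}}$)
$S{\left(b,P \right)} = 8 + P$ ($S{\left(b,P \right)} = 8 + \left(0 P + \left(0 + P\right)\right) = 8 + \left(0 + P\right) = 8 + P$)
$40 R{\left(-4,-2 \right)} + S{\left(-6,r{\left(1,-5 \right)} \right)} = 40 \left(-4 - 2 + \sqrt{\left(-2\right)^{2} + \left(-4\right)^{2}}\right) + \left(8 + 1\right) = 40 \left(-4 - 2 + \sqrt{4 + 16}\right) + 9 = 40 \left(-4 - 2 + \sqrt{20}\right) + 9 = 40 \left(-4 - 2 + 2 \sqrt{5}\right) + 9 = 40 \left(-6 + 2 \sqrt{5}\right) + 9 = \left(-240 + 80 \sqrt{5}\right) + 9 = -231 + 80 \sqrt{5}$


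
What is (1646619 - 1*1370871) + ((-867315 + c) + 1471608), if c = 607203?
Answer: 1487244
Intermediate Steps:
(1646619 - 1*1370871) + ((-867315 + c) + 1471608) = (1646619 - 1*1370871) + ((-867315 + 607203) + 1471608) = (1646619 - 1370871) + (-260112 + 1471608) = 275748 + 1211496 = 1487244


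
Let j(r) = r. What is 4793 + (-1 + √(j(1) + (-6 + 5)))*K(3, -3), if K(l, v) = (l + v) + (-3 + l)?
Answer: 4793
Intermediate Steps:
K(l, v) = -3 + v + 2*l
4793 + (-1 + √(j(1) + (-6 + 5)))*K(3, -3) = 4793 + (-1 + √(1 + (-6 + 5)))*(-3 - 3 + 2*3) = 4793 + (-1 + √(1 - 1))*(-3 - 3 + 6) = 4793 + (-1 + √0)*0 = 4793 + (-1 + 0)*0 = 4793 - 1*0 = 4793 + 0 = 4793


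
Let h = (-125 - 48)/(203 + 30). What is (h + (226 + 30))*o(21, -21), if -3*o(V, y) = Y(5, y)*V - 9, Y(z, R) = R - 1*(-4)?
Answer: 7255950/233 ≈ 31141.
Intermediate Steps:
Y(z, R) = 4 + R (Y(z, R) = R + 4 = 4 + R)
h = -173/233 ≈ -0.74249
o(V, y) = 3 - V*(4 + y)/3 (o(V, y) = -((4 + y)*V - 9)/3 = -(V*(4 + y) - 9)/3 = -(-9 + V*(4 + y))/3 = 3 - V*(4 + y)/3)
(h + (226 + 30))*o(21, -21) = (-173/233 + (226 + 30))*(3 - ⅓*21*(4 - 21)) = (-173/233 + 256)*(3 - ⅓*21*(-17)) = 59475*(3 + 119)/233 = (59475/233)*122 = 7255950/233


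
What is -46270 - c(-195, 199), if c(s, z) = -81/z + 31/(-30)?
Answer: -276223301/5970 ≈ -46269.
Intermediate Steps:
c(s, z) = -31/30 - 81/z (c(s, z) = -81/z + 31*(-1/30) = -81/z - 31/30 = -31/30 - 81/z)
-46270 - c(-195, 199) = -46270 - (-31/30 - 81/199) = -46270 - 1*(-8599/5970) = -46270 + 8599/5970 = -276223301/5970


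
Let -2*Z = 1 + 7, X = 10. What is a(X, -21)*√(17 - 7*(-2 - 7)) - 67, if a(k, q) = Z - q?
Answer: -67 + 68*√5 ≈ 85.053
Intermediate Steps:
Z = -4 (Z = -(1 + 7)/2 = -½*8 = -4)
a(k, q) = -4 - q
a(X, -21)*√(17 - 7*(-2 - 7)) - 67 = (-4 - 1*(-21))*√(17 - 7*(-2 - 7)) - 67 = (-4 + 21)*√(17 - 7*(-9)) - 67 = 17*√(17 + 63) - 67 = 17*√80 - 67 = 17*(4*√5) - 67 = 68*√5 - 67 = -67 + 68*√5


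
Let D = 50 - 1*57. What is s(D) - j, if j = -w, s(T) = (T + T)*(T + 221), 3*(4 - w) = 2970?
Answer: -3982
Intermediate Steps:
w = -986 (w = 4 - ⅓*2970 = 4 - 990 = -986)
D = -7 (D = 50 - 57 = -7)
s(T) = 2*T*(221 + T) (s(T) = (2*T)*(221 + T) = 2*T*(221 + T))
j = 986 (j = -1*(-986) = 986)
s(D) - j = 2*(-7)*(221 - 7) - 1*986 = 2*(-7)*214 - 986 = -2996 - 986 = -3982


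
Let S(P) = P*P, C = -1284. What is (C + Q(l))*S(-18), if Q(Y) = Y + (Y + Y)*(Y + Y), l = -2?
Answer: -411480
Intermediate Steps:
S(P) = P**2
Q(Y) = Y + 4*Y**2 (Q(Y) = Y + (2*Y)*(2*Y) = Y + 4*Y**2)
(C + Q(l))*S(-18) = (-1284 - 2*(1 + 4*(-2)))*(-18)**2 = (-1284 - 2*(1 - 8))*324 = (-1284 - 2*(-7))*324 = (-1284 + 14)*324 = -1270*324 = -411480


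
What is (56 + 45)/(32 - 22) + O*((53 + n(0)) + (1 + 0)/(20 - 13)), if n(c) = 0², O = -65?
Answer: -241093/70 ≈ -3444.2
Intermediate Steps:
n(c) = 0
(56 + 45)/(32 - 22) + O*((53 + n(0)) + (1 + 0)/(20 - 13)) = (56 + 45)/(32 - 22) - 65*((53 + 0) + (1 + 0)/(20 - 13)) = 101/10 - 65*(53 + 1/7) = 101*(⅒) - 65*(53 + 1*(⅐)) = 101/10 - 65*(53 + ⅐) = 101/10 - 65*372/7 = 101/10 - 24180/7 = -241093/70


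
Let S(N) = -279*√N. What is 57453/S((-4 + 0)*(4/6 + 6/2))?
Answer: 1741*I*√33/186 ≈ 53.77*I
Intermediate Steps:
57453/S((-4 + 0)*(4/6 + 6/2)) = 57453/((-279*√(-4 + 0)*√(4/6 + 6/2))) = 57453/((-279*2*I*√(4*(⅙) + 6*(½)))) = 57453/((-279*2*I*√(⅔ + 3))) = 57453/((-279*2*I*√33/3)) = 57453/((-186*I*√33)) = 57453*(I*√33/6138) = 1741*I*√33/186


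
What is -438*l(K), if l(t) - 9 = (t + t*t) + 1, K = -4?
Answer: -9636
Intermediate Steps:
l(t) = 10 + t + t² (l(t) = 9 + ((t + t*t) + 1) = 9 + ((t + t²) + 1) = 9 + (1 + t + t²) = 10 + t + t²)
-438*l(K) = -438*(10 - 4 + (-4)²) = -438*(10 - 4 + 16) = -438*22 = -9636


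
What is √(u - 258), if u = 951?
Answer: 3*√77 ≈ 26.325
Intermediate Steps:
√(u - 258) = √(951 - 258) = √693 = 3*√77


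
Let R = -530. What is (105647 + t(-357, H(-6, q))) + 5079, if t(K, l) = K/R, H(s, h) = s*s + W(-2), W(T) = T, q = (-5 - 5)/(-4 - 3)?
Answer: 58685137/530 ≈ 1.1073e+5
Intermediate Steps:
q = 10/7 (q = -10/(-7) = -10*(-1/7) = 10/7 ≈ 1.4286)
H(s, h) = -2 + s**2 (H(s, h) = s*s - 2 = s**2 - 2 = -2 + s**2)
t(K, l) = -K/530 (t(K, l) = K/(-530) = K*(-1/530) = -K/530)
(105647 + t(-357, H(-6, q))) + 5079 = (105647 - 1/530*(-357)) + 5079 = (105647 + 357/530) + 5079 = 55993267/530 + 5079 = 58685137/530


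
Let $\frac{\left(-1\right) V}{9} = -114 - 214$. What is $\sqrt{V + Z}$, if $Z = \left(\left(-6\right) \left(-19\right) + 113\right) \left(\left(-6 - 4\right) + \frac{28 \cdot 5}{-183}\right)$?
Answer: $\frac{\sqrt{17023758}}{183} \approx 22.546$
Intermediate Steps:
$Z = - \frac{447190}{183}$ ($Z = \left(114 + 113\right) \left(-10 + 140 \left(- \frac{1}{183}\right)\right) = 227 \left(-10 - \frac{140}{183}\right) = 227 \left(- \frac{1970}{183}\right) = - \frac{447190}{183} \approx -2443.7$)
$V = 2952$ ($V = - 9 \left(-114 - 214\right) = \left(-9\right) \left(-328\right) = 2952$)
$\sqrt{V + Z} = \sqrt{2952 - \frac{447190}{183}} = \sqrt{\frac{93026}{183}} = \frac{\sqrt{17023758}}{183}$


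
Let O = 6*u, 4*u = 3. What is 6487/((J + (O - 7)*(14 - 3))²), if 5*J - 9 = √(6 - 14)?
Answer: 648700/(257 - 4*I*√2)² ≈ 9.8072 + 0.43195*I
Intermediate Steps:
u = ¾ (u = (¼)*3 = ¾ ≈ 0.75000)
O = 9/2 (O = 6*(¾) = 9/2 ≈ 4.5000)
J = 9/5 + 2*I*√2/5 (J = 9/5 + √(6 - 14)/5 = 9/5 + √(-8)/5 = 9/5 + (2*I*√2)/5 = 9/5 + 2*I*√2/5 ≈ 1.8 + 0.56569*I)
6487/((J + (O - 7)*(14 - 3))²) = 6487/(((9/5 + 2*I*√2/5) + (9/2 - 7)*(14 - 3))²) = 6487/(((9/5 + 2*I*√2/5) - 5/2*11)²) = 6487/(((9/5 + 2*I*√2/5) - 55/2)²) = 6487/((-257/10 + 2*I*√2/5)²) = 6487/(-257/10 + 2*I*√2/5)²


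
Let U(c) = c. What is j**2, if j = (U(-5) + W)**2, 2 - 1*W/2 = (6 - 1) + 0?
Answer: 14641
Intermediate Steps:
W = -6 (W = 4 - 2*((6 - 1) + 0) = 4 - 2*(5 + 0) = 4 - 2*5 = 4 - 10 = -6)
j = 121 (j = (-5 - 6)**2 = (-11)**2 = 121)
j**2 = 121**2 = 14641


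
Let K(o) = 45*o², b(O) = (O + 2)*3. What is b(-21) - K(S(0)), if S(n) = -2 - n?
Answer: -237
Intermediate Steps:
b(O) = 6 + 3*O (b(O) = (2 + O)*3 = 6 + 3*O)
b(-21) - K(S(0)) = (6 + 3*(-21)) - 45*(-2 - 1*0)² = (6 - 63) - 45*(-2 + 0)² = -57 - 45*(-2)² = -57 - 45*4 = -57 - 1*180 = -57 - 180 = -237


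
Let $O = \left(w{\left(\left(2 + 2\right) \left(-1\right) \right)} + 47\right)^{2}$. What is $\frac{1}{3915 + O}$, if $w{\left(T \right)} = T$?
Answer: $\frac{1}{5764} \approx 0.00017349$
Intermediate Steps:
$O = 1849$ ($O = \left(\left(2 + 2\right) \left(-1\right) + 47\right)^{2} = \left(4 \left(-1\right) + 47\right)^{2} = \left(-4 + 47\right)^{2} = 43^{2} = 1849$)
$\frac{1}{3915 + O} = \frac{1}{3915 + 1849} = \frac{1}{5764}$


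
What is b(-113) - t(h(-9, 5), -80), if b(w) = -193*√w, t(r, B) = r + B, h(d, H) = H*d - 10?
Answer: 135 - 193*I*√113 ≈ 135.0 - 2051.6*I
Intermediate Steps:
h(d, H) = -10 + H*d
t(r, B) = B + r
b(-113) - t(h(-9, 5), -80) = -193*I*√113 - (-80 + (-10 + 5*(-9))) = -193*I*√113 - (-80 + (-10 - 45)) = -193*I*√113 - (-80 - 55) = -193*I*√113 - 1*(-135) = -193*I*√113 + 135 = 135 - 193*I*√113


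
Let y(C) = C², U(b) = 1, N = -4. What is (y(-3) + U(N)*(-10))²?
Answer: 1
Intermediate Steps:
(y(-3) + U(N)*(-10))² = ((-3)² + 1*(-10))² = (9 - 10)² = (-1)² = 1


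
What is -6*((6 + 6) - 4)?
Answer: -48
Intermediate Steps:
-6*((6 + 6) - 4) = -6*(12 - 4) = -6*8 = -48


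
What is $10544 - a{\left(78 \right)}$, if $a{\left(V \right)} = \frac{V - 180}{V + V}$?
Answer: $\frac{274161}{26} \approx 10545.0$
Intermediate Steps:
$a{\left(V \right)} = \frac{-180 + V}{2 V}$
$10544 - a{\left(78 \right)} = 10544 - \frac{-180 + 78}{2 \cdot 78} = 10544 - \frac{1}{2} \cdot \frac{1}{78} \left(-102\right) = 10544 - - \frac{17}{26} = 10544 + \frac{17}{26} = \frac{274161}{26}$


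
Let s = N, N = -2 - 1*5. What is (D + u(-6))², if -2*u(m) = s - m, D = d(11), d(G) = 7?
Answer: 225/4 ≈ 56.250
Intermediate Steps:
N = -7 (N = -2 - 5 = -7)
D = 7
s = -7
u(m) = 7/2 + m/2 (u(m) = -(-7 - m)/2 = 7/2 + m/2)
(D + u(-6))² = (7 + (7/2 + (½)*(-6)))² = (7 + (7/2 - 3))² = (7 + ½)² = (15/2)² = 225/4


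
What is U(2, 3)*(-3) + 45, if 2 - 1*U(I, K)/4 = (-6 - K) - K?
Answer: -123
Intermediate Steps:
U(I, K) = 32 + 8*K (U(I, K) = 8 - 4*((-6 - K) - K) = 8 - 4*(-6 - 2*K) = 8 + (24 + 8*K) = 32 + 8*K)
U(2, 3)*(-3) + 45 = (32 + 8*3)*(-3) + 45 = (32 + 24)*(-3) + 45 = 56*(-3) + 45 = -168 + 45 = -123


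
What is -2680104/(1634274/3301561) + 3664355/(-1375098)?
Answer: -7268576793556543/1342465298 ≈ -5.4144e+6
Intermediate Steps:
-2680104/(1634274/3301561) + 3664355/(-1375098) = -2680104/(1634274*(1/3301561)) + 3664355*(-1/1375098) = -2680104/1634274/3301561 - 118205/44358 = -2680104*3301561/1634274 - 118205/44358 = -1474754473724/272379 - 118205/44358 = -7268576793556543/1342465298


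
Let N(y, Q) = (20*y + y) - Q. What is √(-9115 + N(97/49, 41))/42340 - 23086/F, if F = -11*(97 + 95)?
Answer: 11543/1056 + 3*I*√49623/296380 ≈ 10.931 + 0.0022548*I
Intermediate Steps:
F = -2112 (F = -11*192 = -2112)
N(y, Q) = -Q + 21*y (N(y, Q) = 21*y - Q = -Q + 21*y)
√(-9115 + N(97/49, 41))/42340 - 23086/F = √(-9115 + (-1*41 + 21*(97/49)))/42340 - 23086/(-2112) = √(-9115 + (-41 + 21*(97*(1/49))))*(1/42340) - 23086*(-1/2112) = √(-9115 + (-41 + 21*(97/49)))*(1/42340) + 11543/1056 = √(-9115 + (-41 + 291/7))*(1/42340) + 11543/1056 = √(-9115 + 4/7)*(1/42340) + 11543/1056 = √(-63801/7)*(1/42340) + 11543/1056 = (3*I*√49623/7)*(1/42340) + 11543/1056 = 3*I*√49623/296380 + 11543/1056 = 11543/1056 + 3*I*√49623/296380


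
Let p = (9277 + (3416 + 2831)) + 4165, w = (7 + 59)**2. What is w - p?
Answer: -15333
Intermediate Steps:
w = 4356 (w = 66**2 = 4356)
p = 19689 (p = (9277 + 6247) + 4165 = 15524 + 4165 = 19689)
w - p = 4356 - 1*19689 = 4356 - 19689 = -15333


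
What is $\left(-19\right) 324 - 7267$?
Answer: $-13423$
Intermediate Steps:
$\left(-19\right) 324 - 7267 = -6156 - 7267 = -13423$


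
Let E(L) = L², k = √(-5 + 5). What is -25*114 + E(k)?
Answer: -2850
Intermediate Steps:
k = 0 (k = √0 = 0)
-25*114 + E(k) = -25*114 + 0² = -2850 + 0 = -2850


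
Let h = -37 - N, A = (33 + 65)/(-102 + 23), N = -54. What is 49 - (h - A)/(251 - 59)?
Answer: 741791/15168 ≈ 48.905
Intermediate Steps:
A = -98/79 (A = 98/(-79) = 98*(-1/79) = -98/79 ≈ -1.2405)
h = 17 (h = -37 - 1*(-54) = -37 + 54 = 17)
49 - (h - A)/(251 - 59) = 49 - (17 - 1*(-98/79))/(251 - 59) = 49 - (17 + 98/79)/192 = 49 - 1441/(79*192) = 49 - 1*1441/15168 = 49 - 1441/15168 = 741791/15168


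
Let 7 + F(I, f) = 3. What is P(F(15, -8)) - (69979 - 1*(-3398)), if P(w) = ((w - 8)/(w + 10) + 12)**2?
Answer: -73277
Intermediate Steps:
F(I, f) = -4 (F(I, f) = -7 + 3 = -4)
P(w) = (12 + (-8 + w)/(10 + w))**2 (P(w) = ((-8 + w)/(10 + w) + 12)**2 = (12 + (-8 + w)/(10 + w))**2)
P(F(15, -8)) - (69979 - 1*(-3398)) = (112 + 13*(-4))**2/(10 - 4)**2 - (69979 - 1*(-3398)) = (112 - 52)**2/6**2 - (69979 + 3398) = (1/36)*60**2 - 1*73377 = (1/36)*3600 - 73377 = 100 - 73377 = -73277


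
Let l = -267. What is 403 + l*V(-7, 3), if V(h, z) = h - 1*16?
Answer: 6544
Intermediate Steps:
V(h, z) = -16 + h (V(h, z) = h - 16 = -16 + h)
403 + l*V(-7, 3) = 403 - 267*(-16 - 7) = 403 - 267*(-23) = 403 + 6141 = 6544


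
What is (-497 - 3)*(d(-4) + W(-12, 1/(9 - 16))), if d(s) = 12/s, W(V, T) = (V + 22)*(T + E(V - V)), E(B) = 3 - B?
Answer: -89500/7 ≈ -12786.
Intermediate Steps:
W(V, T) = (3 + T)*(22 + V) (W(V, T) = (V + 22)*(T + (3 - (V - V))) = (22 + V)*(T + (3 - 1*0)) = (22 + V)*(T + (3 + 0)) = (22 + V)*(T + 3) = (22 + V)*(3 + T) = (3 + T)*(22 + V))
(-497 - 3)*(d(-4) + W(-12, 1/(9 - 16))) = (-497 - 3)*(12/(-4) + (66 + 3*(-12) + 22/(9 - 16) - 12/(9 - 16))) = -500*(12*(-¼) + (66 - 36 + 22/(-7) - 12/(-7))) = -500*(-3 + (66 - 36 + 22*(-⅐) - ⅐*(-12))) = -500*(-3 + (66 - 36 - 22/7 + 12/7)) = -500*(-3 + 200/7) = -500*179/7 = -89500/7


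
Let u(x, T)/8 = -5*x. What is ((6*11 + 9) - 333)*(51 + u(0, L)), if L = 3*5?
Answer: -13158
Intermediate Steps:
L = 15
u(x, T) = -40*x (u(x, T) = 8*(-5*x) = -40*x)
((6*11 + 9) - 333)*(51 + u(0, L)) = ((6*11 + 9) - 333)*(51 - 40*0) = ((66 + 9) - 333)*(51 + 0) = (75 - 333)*51 = -258*51 = -13158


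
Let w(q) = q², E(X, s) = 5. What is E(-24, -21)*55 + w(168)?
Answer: 28499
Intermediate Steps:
E(-24, -21)*55 + w(168) = 5*55 + 168² = 275 + 28224 = 28499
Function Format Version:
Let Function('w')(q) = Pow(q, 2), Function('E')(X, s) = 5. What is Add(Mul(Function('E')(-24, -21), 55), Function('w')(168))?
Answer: 28499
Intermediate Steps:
Add(Mul(Function('E')(-24, -21), 55), Function('w')(168)) = Add(Mul(5, 55), Pow(168, 2)) = Add(275, 28224) = 28499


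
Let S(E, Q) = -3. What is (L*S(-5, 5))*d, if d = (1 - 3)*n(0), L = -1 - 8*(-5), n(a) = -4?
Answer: -936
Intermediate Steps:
L = 39 (L = -1 - 2*(-20) = -1 + 40 = 39)
d = 8 (d = (1 - 3)*(-4) = -2*(-4) = 8)
(L*S(-5, 5))*d = (39*(-3))*8 = -117*8 = -936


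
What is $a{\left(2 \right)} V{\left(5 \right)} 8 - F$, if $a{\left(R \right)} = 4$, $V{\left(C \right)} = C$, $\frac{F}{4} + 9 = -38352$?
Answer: $153604$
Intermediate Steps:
$F = -153444$ ($F = -36 + 4 \left(-38352\right) = -36 - 153408 = -153444$)
$a{\left(2 \right)} V{\left(5 \right)} 8 - F = 4 \cdot 5 \cdot 8 - -153444 = 20 \cdot 8 + 153444 = 160 + 153444 = 153604$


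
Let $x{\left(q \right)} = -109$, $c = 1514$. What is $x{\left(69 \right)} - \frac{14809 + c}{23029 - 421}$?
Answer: $- \frac{826865}{7536} \approx -109.72$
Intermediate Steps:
$x{\left(69 \right)} - \frac{14809 + c}{23029 - 421} = -109 - \frac{14809 + 1514}{23029 - 421} = -109 - \frac{16323}{22608} = -109 - 16323 \cdot \frac{1}{22608} = -109 - \frac{5441}{7536} = - \frac{826865}{7536}$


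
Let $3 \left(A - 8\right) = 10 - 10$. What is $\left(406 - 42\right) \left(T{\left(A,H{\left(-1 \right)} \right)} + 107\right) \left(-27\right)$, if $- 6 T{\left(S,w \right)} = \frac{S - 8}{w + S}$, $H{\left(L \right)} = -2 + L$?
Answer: $-1051596$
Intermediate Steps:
$A = 8$ ($A = 8 + \frac{10 - 10}{3} = 8 + \frac{1}{3} \cdot 0 = 8 + 0 = 8$)
$T{\left(S,w \right)} = - \frac{-8 + S}{6 \left(S + w\right)}$ ($T{\left(S,w \right)} = - \frac{\left(S - 8\right) \frac{1}{w + S}}{6} = - \frac{\left(-8 + S\right) \frac{1}{S + w}}{6} = - \frac{\frac{1}{S + w} \left(-8 + S\right)}{6} = - \frac{-8 + S}{6 \left(S + w\right)}$)
$\left(406 - 42\right) \left(T{\left(A,H{\left(-1 \right)} \right)} + 107\right) \left(-27\right) = \left(406 - 42\right) \left(\frac{8 - 8}{6 \left(8 - 3\right)} + 107\right) \left(-27\right) = 364 \left(\frac{8 - 8}{6 \left(8 - 3\right)} + 107\right) \left(-27\right) = 364 \left(\frac{1}{6} \cdot \frac{1}{5} \cdot 0 + 107\right) \left(-27\right) = 364 \left(0 + 107\right) \left(-27\right) = 364 \cdot 107 \left(-27\right) = 38948 \left(-27\right) = -1051596$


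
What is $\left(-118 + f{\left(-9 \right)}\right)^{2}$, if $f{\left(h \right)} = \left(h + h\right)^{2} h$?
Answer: $9205156$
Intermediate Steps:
$f{\left(h \right)} = 4 h^{3}$ ($f{\left(h \right)} = \left(2 h\right)^{2} h = 4 h^{2} h = 4 h^{3}$)
$\left(-118 + f{\left(-9 \right)}\right)^{2} = \left(-118 + 4 \left(-9\right)^{3}\right)^{2} = \left(-118 + 4 \left(-729\right)\right)^{2} = \left(-118 - 2916\right)^{2} = \left(-3034\right)^{2} = 9205156$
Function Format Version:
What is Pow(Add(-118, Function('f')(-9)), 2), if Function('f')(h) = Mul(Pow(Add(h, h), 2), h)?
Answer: 9205156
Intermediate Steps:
Function('f')(h) = Mul(4, Pow(h, 3)) (Function('f')(h) = Mul(Pow(Mul(2, h), 2), h) = Mul(Mul(4, Pow(h, 2)), h) = Mul(4, Pow(h, 3)))
Pow(Add(-118, Function('f')(-9)), 2) = Pow(Add(-118, Mul(4, Pow(-9, 3))), 2) = Pow(Add(-118, Mul(4, -729)), 2) = Pow(Add(-118, -2916), 2) = Pow(-3034, 2) = 9205156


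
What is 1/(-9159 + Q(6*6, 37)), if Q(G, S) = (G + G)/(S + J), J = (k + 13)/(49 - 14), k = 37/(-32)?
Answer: -41819/382939581 ≈ -0.00010921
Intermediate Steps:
k = -37/32 (k = 37*(-1/32) = -37/32 ≈ -1.1563)
J = 379/1120 (J = (-37/32 + 13)/(49 - 14) = (379/32)/35 = (379/32)*(1/35) = 379/1120 ≈ 0.33839)
Q(G, S) = 2*G/(379/1120 + S) (Q(G, S) = (G + G)/(S + 379/1120) = (2*G)/(379/1120 + S) = 2*G/(379/1120 + S))
1/(-9159 + Q(6*6, 37)) = 1/(-9159 + 2240*(6*6)/(379 + 1120*37)) = 1/(-9159 + 2240*36/(379 + 41440)) = 1/(-9159 + 2240*36/41819) = 1/(-9159 + 2240*36*(1/41819)) = 1/(-9159 + 80640/41819) = 1/(-382939581/41819) = -41819/382939581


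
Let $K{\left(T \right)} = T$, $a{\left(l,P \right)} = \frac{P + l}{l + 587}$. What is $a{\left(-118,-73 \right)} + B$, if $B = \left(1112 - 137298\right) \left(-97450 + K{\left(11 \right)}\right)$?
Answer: $\frac{6223549169535}{469} \approx 1.327 \cdot 10^{10}$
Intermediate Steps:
$a{\left(l,P \right)} = \frac{P + l}{587 + l}$
$B = 13269827654$ ($B = \left(1112 - 137298\right) \left(-97450 + 11\right) = \left(-136186\right) \left(-97439\right) = 13269827654$)
$a{\left(-118,-73 \right)} + B = \frac{-73 - 118}{587 - 118} + 13269827654 = \frac{1}{469} \left(-191\right) + 13269827654 = - \frac{191}{469} + 13269827654 = \frac{6223549169535}{469}$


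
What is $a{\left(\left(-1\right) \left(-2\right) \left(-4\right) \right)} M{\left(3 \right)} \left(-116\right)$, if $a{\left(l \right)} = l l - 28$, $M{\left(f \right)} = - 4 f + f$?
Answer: $37584$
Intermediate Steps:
$M{\left(f \right)} = - 3 f$
$a{\left(l \right)} = -28 + l^{2}$ ($a{\left(l \right)} = l^{2} - 28 = -28 + l^{2}$)
$a{\left(\left(-1\right) \left(-2\right) \left(-4\right) \right)} M{\left(3 \right)} \left(-116\right) = \left(-28 + \left(\left(-1\right) \left(-2\right) \left(-4\right)\right)^{2}\right) \left(-3\right) 3 \left(-116\right) = \left(-28 + \left(2 \left(-4\right)\right)^{2}\right) \left(\left(-9\right) \left(-116\right)\right) = \left(-28 + \left(-8\right)^{2}\right) 1044 = \left(-28 + 64\right) 1044 = 36 \cdot 1044 = 37584$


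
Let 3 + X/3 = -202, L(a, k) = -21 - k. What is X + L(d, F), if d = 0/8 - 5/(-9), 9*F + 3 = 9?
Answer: -1910/3 ≈ -636.67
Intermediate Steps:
F = ⅔ (F = -⅓ + (⅑)*9 = -⅓ + 1 = ⅔ ≈ 0.66667)
d = 5/9 (d = 0*(⅛) - 5*(-⅑) = 0 + 5/9 = 5/9 ≈ 0.55556)
X = -615 (X = -9 + 3*(-202) = -9 - 606 = -615)
X + L(d, F) = -615 + (-21 - 1*⅔) = -615 + (-21 - ⅔) = -615 - 65/3 = -1910/3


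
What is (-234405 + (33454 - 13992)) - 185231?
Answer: -400174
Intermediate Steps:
(-234405 + (33454 - 13992)) - 185231 = (-234405 + 19462) - 185231 = -214943 - 185231 = -400174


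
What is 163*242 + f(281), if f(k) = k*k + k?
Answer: 118688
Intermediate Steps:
f(k) = k + k² (f(k) = k² + k = k + k²)
163*242 + f(281) = 163*242 + 281*(1 + 281) = 39446 + 281*282 = 39446 + 79242 = 118688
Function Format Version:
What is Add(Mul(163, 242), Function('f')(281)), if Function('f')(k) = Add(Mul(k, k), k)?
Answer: 118688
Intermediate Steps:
Function('f')(k) = Add(k, Pow(k, 2)) (Function('f')(k) = Add(Pow(k, 2), k) = Add(k, Pow(k, 2)))
Add(Mul(163, 242), Function('f')(281)) = Add(Mul(163, 242), Mul(281, Add(1, 281))) = Add(39446, Mul(281, 282)) = Add(39446, 79242) = 118688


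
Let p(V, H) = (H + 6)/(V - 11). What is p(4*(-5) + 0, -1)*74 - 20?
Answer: -990/31 ≈ -31.935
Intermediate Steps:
p(V, H) = (6 + H)/(-11 + V)
p(4*(-5) + 0, -1)*74 - 20 = ((6 - 1)/(-11 + (4*(-5) + 0)))*74 - 20 = (5/(-11 + (-20 + 0)))*74 - 20 = (5/(-11 - 20))*74 - 20 = (5/(-31))*74 - 20 = -1/31*5*74 - 20 = -5/31*74 - 20 = -370/31 - 20 = -990/31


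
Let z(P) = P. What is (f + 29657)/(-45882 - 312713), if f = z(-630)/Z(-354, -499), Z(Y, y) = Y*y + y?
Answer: -5223990949/63165433465 ≈ -0.082703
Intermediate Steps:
Z(Y, y) = y + Y*y
f = -630/176147 (f = -630*(-1/(499*(1 - 354))) = -630/((-499*(-353))) = -630/176147 ≈ -0.0035766)
(f + 29657)/(-45882 - 312713) = (-630/176147 + 29657)/(-45882 - 312713) = (5223990949/176147)/(-358595) = (5223990949/176147)*(-1/358595) = -5223990949/63165433465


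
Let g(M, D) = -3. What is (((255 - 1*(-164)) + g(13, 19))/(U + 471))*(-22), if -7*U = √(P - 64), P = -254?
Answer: -70406336/3623509 - 64064*I*√318/10870527 ≈ -19.43 - 0.10509*I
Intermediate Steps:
U = -I*√318/7 (U = -√(-254 - 64)/7 = -I*√318/7 ≈ -2.5475*I)
(((255 - 1*(-164)) + g(13, 19))/(U + 471))*(-22) = (((255 - 1*(-164)) - 3)/(-I*√318/7 + 471))*(-22) = (((255 + 164) - 3)/(471 - I*√318/7))*(-22) = ((419 - 3)/(471 - I*√318/7))*(-22) = (416/(471 - I*√318/7))*(-22) = -9152/(471 - I*√318/7)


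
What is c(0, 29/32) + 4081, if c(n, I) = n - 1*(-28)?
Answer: 4109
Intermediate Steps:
c(n, I) = 28 + n (c(n, I) = n + 28 = 28 + n)
c(0, 29/32) + 4081 = (28 + 0) + 4081 = 28 + 4081 = 4109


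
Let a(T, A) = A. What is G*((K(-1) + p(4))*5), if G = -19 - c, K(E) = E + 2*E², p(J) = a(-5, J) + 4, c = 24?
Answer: -1935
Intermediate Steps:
p(J) = 4 + J (p(J) = J + 4 = 4 + J)
G = -43 (G = -19 - 1*24 = -19 - 24 = -43)
G*((K(-1) + p(4))*5) = -43*(-(1 + 2*(-1)) + (4 + 4))*5 = -43*(-(1 - 2) + 8)*5 = -43*(-1*(-1) + 8)*5 = -43*(1 + 8)*5 = -387*5 = -43*45 = -1935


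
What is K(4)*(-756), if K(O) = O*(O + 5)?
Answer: -27216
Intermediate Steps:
K(O) = O*(5 + O)
K(4)*(-756) = (4*(5 + 4))*(-756) = (4*9)*(-756) = 36*(-756) = -27216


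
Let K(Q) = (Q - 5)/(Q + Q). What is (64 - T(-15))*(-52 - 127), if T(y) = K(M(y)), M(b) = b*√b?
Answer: -22733/2 - 179*I*√15/90 ≈ -11367.0 - 7.7029*I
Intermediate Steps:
M(b) = b^(3/2)
K(Q) = (-5 + Q)/(2*Q) (K(Q) = (-5 + Q)/((2*Q)) = (-5 + Q)*(1/(2*Q)) = (-5 + Q)/(2*Q))
T(y) = (-5 + y^(3/2))/(2*y^(3/2)) (T(y) = (-5 + y^(3/2))/(2*(y^(3/2))) = (-5 + y^(3/2))/(2*y^(3/2)))
(64 - T(-15))*(-52 - 127) = (64 - (½ - I*√15/90))*(-52 - 127) = (64 - (½ - I*√15/90))*(-179) = (64 + (-½ + I*√15/90))*(-179) = (127/2 + I*√15/90)*(-179) = -22733/2 - 179*I*√15/90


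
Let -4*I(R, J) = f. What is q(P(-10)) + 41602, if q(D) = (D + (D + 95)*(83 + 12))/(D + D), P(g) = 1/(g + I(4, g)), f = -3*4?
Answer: 20125/2 ≈ 10063.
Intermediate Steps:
f = -12
I(R, J) = 3 (I(R, J) = -1/4*(-12) = 3)
P(g) = 1/(3 + g) (P(g) = 1/(g + 3) = 1/(3 + g))
q(D) = (9025 + 96*D)/(2*D) (q(D) = (D + (95 + D)*95)/((2*D)) = (D + (9025 + 95*D))*(1/(2*D)) = (9025 + 96*D)*(1/(2*D)) = (9025 + 96*D)/(2*D))
q(P(-10)) + 41602 = (48 + 9025/(2*(1/(3 - 10)))) + 41602 = (48 + 9025/(2*(1/(-7)))) + 41602 = (48 + 9025/(2*(-1/7))) + 41602 = (48 + (9025/2)*(-7)) + 41602 = (48 - 63175/2) + 41602 = -63079/2 + 41602 = 20125/2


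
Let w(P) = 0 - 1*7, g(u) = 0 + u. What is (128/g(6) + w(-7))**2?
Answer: 1849/9 ≈ 205.44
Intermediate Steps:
g(u) = u
w(P) = -7 (w(P) = 0 - 7 = -7)
(128/g(6) + w(-7))**2 = (128/6 - 7)**2 = (128*(1/6) - 7)**2 = (64/3 - 7)**2 = (43/3)**2 = 1849/9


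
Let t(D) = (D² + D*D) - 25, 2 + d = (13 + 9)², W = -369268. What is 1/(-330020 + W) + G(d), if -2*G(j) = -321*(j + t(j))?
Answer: 52201396411019/699288 ≈ 7.4649e+7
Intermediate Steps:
d = 482 (d = -2 + (13 + 9)² = -2 + 22² = -2 + 484 = 482)
t(D) = -25 + 2*D² (t(D) = (D² + D²) - 25 = 2*D² - 25 = -25 + 2*D²)
G(j) = -8025/2 + 321*j² + 321*j/2 (G(j) = -(-321)*(j + (-25 + 2*j²))/2 = -(-321)*(-25 + j + 2*j²)/2 = -(8025 - 642*j² - 321*j)/2 = -8025/2 + 321*j² + 321*j/2)
1/(-330020 + W) + G(d) = 1/(-330020 - 369268) + (-8025/2 + 321*482² + (321/2)*482) = 1/(-699288) + (-8025/2 + 321*232324 + 77361) = -1/699288 + (-8025/2 + 74576004 + 77361) = -1/699288 + 149298705/2 = 52201396411019/699288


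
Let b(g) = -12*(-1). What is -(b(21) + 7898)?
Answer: -7910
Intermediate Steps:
b(g) = 12
-(b(21) + 7898) = -(12 + 7898) = -1*7910 = -7910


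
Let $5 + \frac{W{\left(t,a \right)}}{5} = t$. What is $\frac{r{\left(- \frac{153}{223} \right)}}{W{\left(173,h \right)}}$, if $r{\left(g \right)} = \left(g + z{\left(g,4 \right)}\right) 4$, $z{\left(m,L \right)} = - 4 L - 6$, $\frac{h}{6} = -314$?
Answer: $- \frac{5059}{46830} \approx -0.10803$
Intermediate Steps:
$h = -1884$ ($h = 6 \left(-314\right) = -1884$)
$z{\left(m,L \right)} = -6 - 4 L$ ($z{\left(m,L \right)} = - 4 L - 6 = -6 - 4 L$)
$W{\left(t,a \right)} = -25 + 5 t$
$r{\left(g \right)} = -88 + 4 g$ ($r{\left(g \right)} = \left(g - 22\right) 4 = \left(-22 + g\right) 4 = -88 + 4 g$)
$\frac{r{\left(- \frac{153}{223} \right)}}{W{\left(173,h \right)}} = \frac{-88 + 4 \left(- \frac{153}{223}\right)}{-25 + 5 \cdot 173} = \frac{-88 + 4 \left(\left(-153\right) \frac{1}{223}\right)}{-25 + 865} = \frac{-88 + 4 \left(- \frac{153}{223}\right)}{840} = \left(-88 - \frac{612}{223}\right) \frac{1}{840} = \left(- \frac{20236}{223}\right) \frac{1}{840} = - \frac{5059}{46830}$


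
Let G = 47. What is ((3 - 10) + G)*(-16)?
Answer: -640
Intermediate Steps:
((3 - 10) + G)*(-16) = ((3 - 10) + 47)*(-16) = (-7 + 47)*(-16) = 40*(-16) = -640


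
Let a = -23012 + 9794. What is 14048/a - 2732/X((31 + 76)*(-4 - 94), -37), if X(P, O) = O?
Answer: 17795900/244533 ≈ 72.775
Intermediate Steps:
a = -13218
14048/a - 2732/X((31 + 76)*(-4 - 94), -37) = 14048/(-13218) - 2732/(-37) = 14048*(-1/13218) - 2732*(-1/37) = -7024/6609 + 2732/37 = 17795900/244533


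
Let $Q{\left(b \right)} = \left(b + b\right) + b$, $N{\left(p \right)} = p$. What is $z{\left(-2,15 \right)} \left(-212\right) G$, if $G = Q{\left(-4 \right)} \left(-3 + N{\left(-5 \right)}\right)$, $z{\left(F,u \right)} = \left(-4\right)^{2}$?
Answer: $-325632$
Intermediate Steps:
$z{\left(F,u \right)} = 16$
$Q{\left(b \right)} = 3 b$ ($Q{\left(b \right)} = 2 b + b = 3 b$)
$G = 96$ ($G = 3 \left(-4\right) \left(-3 - 5\right) = \left(-12\right) \left(-8\right) = 96$)
$z{\left(-2,15 \right)} \left(-212\right) G = 16 \left(-212\right) 96 = \left(-3392\right) 96 = -325632$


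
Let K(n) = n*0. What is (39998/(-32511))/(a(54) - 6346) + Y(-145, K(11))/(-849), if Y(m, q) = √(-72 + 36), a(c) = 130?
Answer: 2857/14434884 - 2*I/283 ≈ 0.00019792 - 0.0070671*I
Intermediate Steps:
K(n) = 0
Y(m, q) = 6*I (Y(m, q) = √(-36) = 6*I)
(39998/(-32511))/(a(54) - 6346) + Y(-145, K(11))/(-849) = (39998/(-32511))/(130 - 6346) + (6*I)/(-849) = (39998*(-1/32511))/(-6216) + (6*I)*(-1/849) = -39998/32511*(-1/6216) - 2*I/283 = 2857/14434884 - 2*I/283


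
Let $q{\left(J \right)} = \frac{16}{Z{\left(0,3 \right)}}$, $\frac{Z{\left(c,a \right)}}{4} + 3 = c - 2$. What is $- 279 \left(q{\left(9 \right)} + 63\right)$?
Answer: $- \frac{86769}{5} \approx -17354.0$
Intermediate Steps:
$Z{\left(c,a \right)} = -20 + 4 c$ ($Z{\left(c,a \right)} = -12 + 4 \left(c - 2\right) = -12 + 4 \left(-2 + c\right) = -12 + \left(-8 + 4 c\right) = -20 + 4 c$)
$q{\left(J \right)} = - \frac{4}{5}$ ($q{\left(J \right)} = \frac{16}{-20 + 4 \cdot 0} = \frac{16}{-20 + 0} = \frac{16}{-20} = 16 \left(- \frac{1}{20}\right) = - \frac{4}{5}$)
$- 279 \left(q{\left(9 \right)} + 63\right) = - 279 \left(- \frac{4}{5} + 63\right) = \left(-279\right) \frac{311}{5} = - \frac{86769}{5}$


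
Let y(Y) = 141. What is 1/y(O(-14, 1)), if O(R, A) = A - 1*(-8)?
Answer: 1/141 ≈ 0.0070922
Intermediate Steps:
O(R, A) = 8 + A (O(R, A) = A + 8 = 8 + A)
1/y(O(-14, 1)) = 1/141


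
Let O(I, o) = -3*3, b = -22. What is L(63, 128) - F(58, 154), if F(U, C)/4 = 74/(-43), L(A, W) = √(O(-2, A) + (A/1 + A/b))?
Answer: 296/43 + 15*√110/22 ≈ 14.035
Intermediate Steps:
O(I, o) = -9
L(A, W) = √(-9 + 21*A/22) (L(A, W) = √(-9 + (A/1 + A/(-22))) = √(-9 + (A*1 + A*(-1/22))) = √(-9 + (A - A/22)) = √(-9 + 21*A/22))
F(U, C) = -296/43 (F(U, C) = 4*(74/(-43)) = 4*(74*(-1/43)) = 4*(-74/43) = -296/43)
L(63, 128) - F(58, 154) = √(-4356 + 462*63)/22 - 1*(-296/43) = √(-4356 + 29106)/22 + 296/43 = √24750/22 + 296/43 = (15*√110)/22 + 296/43 = 15*√110/22 + 296/43 = 296/43 + 15*√110/22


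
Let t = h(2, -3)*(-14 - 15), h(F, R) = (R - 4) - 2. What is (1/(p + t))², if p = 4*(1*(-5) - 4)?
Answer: 1/50625 ≈ 1.9753e-5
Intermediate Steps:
h(F, R) = -6 + R (h(F, R) = (-4 + R) - 2 = -6 + R)
p = -36 (p = 4*(-5 - 4) = 4*(-9) = -36)
t = 261 (t = (-6 - 3)*(-14 - 15) = -9*(-29) = 261)
(1/(p + t))² = (1/(-36 + 261))² = (1/225)² = 1/50625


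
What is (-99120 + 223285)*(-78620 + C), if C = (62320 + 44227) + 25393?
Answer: 6620477800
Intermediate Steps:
C = 131940 (C = 106547 + 25393 = 131940)
(-99120 + 223285)*(-78620 + C) = (-99120 + 223285)*(-78620 + 131940) = 124165*53320 = 6620477800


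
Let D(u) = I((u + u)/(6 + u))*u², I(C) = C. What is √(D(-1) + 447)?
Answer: √11165/5 ≈ 21.133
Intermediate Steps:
D(u) = 2*u³/(6 + u) (D(u) = ((u + u)/(6 + u))*u² = ((2*u)/(6 + u))*u² = (2*u/(6 + u))*u² = 2*u³/(6 + u))
√(D(-1) + 447) = √(2*(-1)³/(6 - 1) + 447) = √(2*(-1)/5 + 447) = √(2*(-1)*(⅕) + 447) = √(-⅖ + 447) = √(2233/5) = √11165/5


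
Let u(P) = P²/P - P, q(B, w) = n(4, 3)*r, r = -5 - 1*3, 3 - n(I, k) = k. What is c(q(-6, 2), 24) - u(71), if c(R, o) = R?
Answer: 0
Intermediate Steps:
n(I, k) = 3 - k
r = -8 (r = -5 - 3 = -8)
q(B, w) = 0 (q(B, w) = (3 - 1*3)*(-8) = (3 - 3)*(-8) = 0*(-8) = 0)
u(P) = 0 (u(P) = P - P = 0)
c(q(-6, 2), 24) - u(71) = 0 - 1*0 = 0 + 0 = 0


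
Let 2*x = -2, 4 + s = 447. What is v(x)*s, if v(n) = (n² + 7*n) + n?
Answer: -3101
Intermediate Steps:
s = 443 (s = -4 + 447 = 443)
x = -1 (x = (½)*(-2) = -1)
v(n) = n² + 8*n
v(x)*s = -(8 - 1)*443 = -1*7*443 = -7*443 = -3101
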